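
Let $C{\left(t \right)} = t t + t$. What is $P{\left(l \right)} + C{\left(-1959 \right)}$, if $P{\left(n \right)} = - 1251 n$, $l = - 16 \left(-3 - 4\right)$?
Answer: $3695610$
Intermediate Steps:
$C{\left(t \right)} = t + t^{2}$ ($C{\left(t \right)} = t^{2} + t = t + t^{2}$)
$l = 112$ ($l = \left(-16\right) \left(-7\right) = 112$)
$P{\left(l \right)} + C{\left(-1959 \right)} = \left(-1251\right) 112 - 1959 \left(1 - 1959\right) = -140112 - -3835722 = -140112 + 3835722 = 3695610$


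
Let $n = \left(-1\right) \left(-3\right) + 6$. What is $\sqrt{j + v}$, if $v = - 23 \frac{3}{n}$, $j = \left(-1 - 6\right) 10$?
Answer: $\frac{i \sqrt{699}}{3} \approx 8.8129 i$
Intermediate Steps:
$n = 9$ ($n = 3 + 6 = 9$)
$j = -70$ ($j = \left(-7\right) 10 = -70$)
$v = - \frac{23}{3}$ ($v = - 23 \cdot \frac{3}{9} = - 23 \cdot 3 \cdot \frac{1}{9} = \left(-23\right) \frac{1}{3} = - \frac{23}{3} \approx -7.6667$)
$\sqrt{j + v} = \sqrt{-70 - \frac{23}{3}} = \sqrt{- \frac{233}{3}} = \frac{i \sqrt{699}}{3}$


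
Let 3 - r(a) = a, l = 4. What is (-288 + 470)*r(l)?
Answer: -182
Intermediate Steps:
r(a) = 3 - a
(-288 + 470)*r(l) = (-288 + 470)*(3 - 1*4) = 182*(3 - 4) = 182*(-1) = -182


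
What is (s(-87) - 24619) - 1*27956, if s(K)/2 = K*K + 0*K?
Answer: -37437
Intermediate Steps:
s(K) = 2*K**2 (s(K) = 2*(K*K + 0*K) = 2*(K**2 + 0) = 2*K**2)
(s(-87) - 24619) - 1*27956 = (2*(-87)**2 - 24619) - 1*27956 = (2*7569 - 24619) - 27956 = (15138 - 24619) - 27956 = -9481 - 27956 = -37437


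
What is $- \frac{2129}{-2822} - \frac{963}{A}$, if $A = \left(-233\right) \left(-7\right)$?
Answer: $\frac{754813}{4602682} \approx 0.16399$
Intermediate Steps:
$A = 1631$
$- \frac{2129}{-2822} - \frac{963}{A} = - \frac{2129}{-2822} - \frac{963}{1631} = \left(-2129\right) \left(- \frac{1}{2822}\right) - \frac{963}{1631} = \frac{2129}{2822} - \frac{963}{1631} = \frac{754813}{4602682}$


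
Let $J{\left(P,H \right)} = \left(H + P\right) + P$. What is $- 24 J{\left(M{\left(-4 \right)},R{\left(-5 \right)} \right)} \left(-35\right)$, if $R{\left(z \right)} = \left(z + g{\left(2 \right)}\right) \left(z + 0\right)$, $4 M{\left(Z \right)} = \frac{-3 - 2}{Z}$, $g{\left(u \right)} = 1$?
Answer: $17325$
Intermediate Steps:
$M{\left(Z \right)} = - \frac{5}{4 Z}$ ($M{\left(Z \right)} = \frac{\left(-3 - 2\right) \frac{1}{Z}}{4} = \frac{\left(-5\right) \frac{1}{Z}}{4} = - \frac{5}{4 Z}$)
$R{\left(z \right)} = z \left(1 + z\right)$ ($R{\left(z \right)} = \left(z + 1\right) \left(z + 0\right) = \left(1 + z\right) z = z \left(1 + z\right)$)
$J{\left(P,H \right)} = H + 2 P$
$- 24 J{\left(M{\left(-4 \right)},R{\left(-5 \right)} \right)} \left(-35\right) = - 24 \left(- 5 \left(1 - 5\right) + 2 \left(- \frac{5}{4 \left(-4\right)}\right)\right) \left(-35\right) = - 24 \left(\left(-5\right) \left(-4\right) + 2 \left(\left(- \frac{5}{4}\right) \left(- \frac{1}{4}\right)\right)\right) \left(-35\right) = - 24 \left(20 + 2 \cdot \frac{5}{16}\right) \left(-35\right) = - 24 \left(20 + \frac{5}{8}\right) \left(-35\right) = \left(-24\right) \frac{165}{8} \left(-35\right) = \left(-495\right) \left(-35\right) = 17325$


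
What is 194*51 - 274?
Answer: 9620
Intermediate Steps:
194*51 - 274 = 9894 - 274 = 9620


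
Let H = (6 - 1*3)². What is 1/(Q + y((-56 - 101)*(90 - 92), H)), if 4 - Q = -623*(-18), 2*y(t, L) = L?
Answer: -2/22411 ≈ -8.9242e-5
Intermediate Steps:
H = 9 (H = (6 - 3)² = 3² = 9)
y(t, L) = L/2
Q = -11210 (Q = 4 - (-623)*(-18) = 4 - 1*11214 = 4 - 11214 = -11210)
1/(Q + y((-56 - 101)*(90 - 92), H)) = 1/(-11210 + (½)*9) = 1/(-11210 + 9/2) = 1/(-22411/2) = -2/22411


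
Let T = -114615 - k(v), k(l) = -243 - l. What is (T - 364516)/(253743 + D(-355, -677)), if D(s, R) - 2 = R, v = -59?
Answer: -159649/84356 ≈ -1.8926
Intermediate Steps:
D(s, R) = 2 + R
T = -114431 (T = -114615 - (-243 - 1*(-59)) = -114615 - (-243 + 59) = -114615 - 1*(-184) = -114615 + 184 = -114431)
(T - 364516)/(253743 + D(-355, -677)) = (-114431 - 364516)/(253743 + (2 - 677)) = -478947/(253743 - 675) = -478947/253068 = -478947*1/253068 = -159649/84356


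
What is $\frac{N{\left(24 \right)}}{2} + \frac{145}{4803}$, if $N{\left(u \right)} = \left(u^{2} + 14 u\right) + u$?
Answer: $\frac{2247949}{4803} \approx 468.03$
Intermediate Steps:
$N{\left(u \right)} = u^{2} + 15 u$
$\frac{N{\left(24 \right)}}{2} + \frac{145}{4803} = \frac{24 \left(15 + 24\right)}{2} + \frac{145}{4803} = 24 \cdot 39 \cdot \frac{1}{2} + 145 \cdot \frac{1}{4803} = 936 \cdot \frac{1}{2} + \frac{145}{4803} = 468 + \frac{145}{4803} = \frac{2247949}{4803}$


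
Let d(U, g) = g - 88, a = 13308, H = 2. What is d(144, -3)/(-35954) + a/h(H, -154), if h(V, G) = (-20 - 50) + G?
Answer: -59806931/1006712 ≈ -59.408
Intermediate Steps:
d(U, g) = -88 + g
h(V, G) = -70 + G
d(144, -3)/(-35954) + a/h(H, -154) = (-88 - 3)/(-35954) + 13308/(-70 - 154) = -91*(-1/35954) + 13308/(-224) = 91/35954 + 13308*(-1/224) = 91/35954 - 3327/56 = -59806931/1006712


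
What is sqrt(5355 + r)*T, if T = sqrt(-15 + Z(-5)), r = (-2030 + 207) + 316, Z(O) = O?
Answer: 4*I*sqrt(4810) ≈ 277.42*I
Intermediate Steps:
r = -1507 (r = -1823 + 316 = -1507)
T = 2*I*sqrt(5) (T = sqrt(-15 - 5) = sqrt(-20) = 2*I*sqrt(5) ≈ 4.4721*I)
sqrt(5355 + r)*T = sqrt(5355 - 1507)*(2*I*sqrt(5)) = sqrt(3848)*(2*I*sqrt(5)) = (2*sqrt(962))*(2*I*sqrt(5)) = 4*I*sqrt(4810)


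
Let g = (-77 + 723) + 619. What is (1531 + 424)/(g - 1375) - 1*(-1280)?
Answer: 27769/22 ≈ 1262.2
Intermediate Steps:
g = 1265 (g = 646 + 619 = 1265)
(1531 + 424)/(g - 1375) - 1*(-1280) = (1531 + 424)/(1265 - 1375) - 1*(-1280) = 1955/(-110) + 1280 = 1955*(-1/110) + 1280 = -391/22 + 1280 = 27769/22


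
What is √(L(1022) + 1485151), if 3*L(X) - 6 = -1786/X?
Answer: 4*√218140022478/1533 ≈ 1218.7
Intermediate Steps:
L(X) = 2 - 1786/(3*X) (L(X) = 2 + (-1786/X)/3 = 2 - 1786/(3*X))
√(L(1022) + 1485151) = √((2 - 1786/3/1022) + 1485151) = √((2 - 1786/3*1/1022) + 1485151) = √((2 - 893/1533) + 1485151) = √(2173/1533 + 1485151) = √(2276738656/1533) = 4*√218140022478/1533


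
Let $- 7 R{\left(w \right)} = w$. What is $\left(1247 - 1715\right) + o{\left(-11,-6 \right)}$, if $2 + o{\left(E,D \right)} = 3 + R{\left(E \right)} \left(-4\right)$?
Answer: $- \frac{3313}{7} \approx -473.29$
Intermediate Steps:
$R{\left(w \right)} = - \frac{w}{7}$
$o{\left(E,D \right)} = 1 + \frac{4 E}{7}$ ($o{\left(E,D \right)} = -2 + \left(3 + - \frac{E}{7} \left(-4\right)\right) = -2 + \left(3 + \frac{4 E}{7}\right) = 1 + \frac{4 E}{7}$)
$\left(1247 - 1715\right) + o{\left(-11,-6 \right)} = \left(1247 - 1715\right) + \left(1 + \frac{4}{7} \left(-11\right)\right) = \left(1247 - 1715\right) + \left(1 - \frac{44}{7}\right) = \left(1247 - 1715\right) - \frac{37}{7} = -468 - \frac{37}{7} = - \frac{3313}{7}$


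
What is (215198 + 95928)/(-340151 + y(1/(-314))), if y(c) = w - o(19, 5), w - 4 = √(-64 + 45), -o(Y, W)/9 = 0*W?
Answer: -52914287761/57849990814 - 155563*I*√19/57849990814 ≈ -0.91468 - 1.1721e-5*I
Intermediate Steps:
o(Y, W) = 0 (o(Y, W) = -0*W = -9*0 = 0)
w = 4 + I*√19 (w = 4 + √(-64 + 45) = 4 + √(-19) = 4 + I*√19 ≈ 4.0 + 4.3589*I)
y(c) = 4 + I*√19 (y(c) = (4 + I*√19) - 1*0 = (4 + I*√19) + 0 = 4 + I*√19)
(215198 + 95928)/(-340151 + y(1/(-314))) = (215198 + 95928)/(-340151 + (4 + I*√19)) = 311126/(-340147 + I*√19)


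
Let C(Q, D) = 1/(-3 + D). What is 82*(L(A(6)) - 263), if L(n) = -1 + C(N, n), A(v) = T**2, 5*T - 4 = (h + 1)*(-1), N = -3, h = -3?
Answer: -846322/39 ≈ -21701.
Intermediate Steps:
T = 6/5 (T = 4/5 + ((-3 + 1)*(-1))/5 = 4/5 + (-2*(-1))/5 = 4/5 + (1/5)*2 = 4/5 + 2/5 = 6/5 ≈ 1.2000)
A(v) = 36/25 (A(v) = (6/5)**2 = 36/25)
L(n) = -1 + 1/(-3 + n)
82*(L(A(6)) - 263) = 82*((4 - 1*36/25)/(-3 + 36/25) - 263) = 82*((4 - 36/25)/(-39/25) - 263) = 82*(-25/39*64/25 - 263) = 82*(-64/39 - 263) = 82*(-10321/39) = -846322/39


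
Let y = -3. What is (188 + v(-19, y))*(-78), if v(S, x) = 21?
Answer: -16302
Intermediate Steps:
(188 + v(-19, y))*(-78) = (188 + 21)*(-78) = 209*(-78) = -16302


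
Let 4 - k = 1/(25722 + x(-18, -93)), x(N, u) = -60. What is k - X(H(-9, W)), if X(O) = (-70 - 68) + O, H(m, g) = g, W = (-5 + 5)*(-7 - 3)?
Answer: 3644003/25662 ≈ 142.00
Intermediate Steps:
W = 0 (W = 0*(-10) = 0)
X(O) = -138 + O
k = 102647/25662 (k = 4 - 1/(25722 - 60) = 4 - 1/25662 = 102647/25662 ≈ 4.0000)
k - X(H(-9, W)) = 102647/25662 - (-138 + 0) = 102647/25662 - 1*(-138) = 102647/25662 + 138 = 3644003/25662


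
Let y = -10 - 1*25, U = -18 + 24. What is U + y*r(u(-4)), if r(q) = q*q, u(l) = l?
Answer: -554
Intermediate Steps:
U = 6
r(q) = q**2
y = -35 (y = -10 - 25 = -35)
U + y*r(u(-4)) = 6 - 35*(-4)**2 = 6 - 35*16 = 6 - 560 = -554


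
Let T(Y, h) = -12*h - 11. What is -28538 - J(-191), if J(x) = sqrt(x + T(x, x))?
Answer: -28538 - sqrt(2090) ≈ -28584.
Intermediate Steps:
T(Y, h) = -11 - 12*h
J(x) = sqrt(-11 - 11*x) (J(x) = sqrt(x + (-11 - 12*x)) = sqrt(-11 - 11*x))
-28538 - J(-191) = -28538 - sqrt(-11 - 11*(-191)) = -28538 - sqrt(-11 + 2101) = -28538 - sqrt(2090)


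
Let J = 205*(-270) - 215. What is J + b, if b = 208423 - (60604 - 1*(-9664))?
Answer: 82590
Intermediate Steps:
J = -55565 (J = -55350 - 215 = -55565)
b = 138155 (b = 208423 - (60604 + 9664) = 208423 - 1*70268 = 208423 - 70268 = 138155)
J + b = -55565 + 138155 = 82590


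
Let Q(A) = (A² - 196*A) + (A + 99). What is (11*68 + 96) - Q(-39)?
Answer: -8381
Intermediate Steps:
Q(A) = 99 + A² - 195*A (Q(A) = (A² - 196*A) + (99 + A) = 99 + A² - 195*A)
(11*68 + 96) - Q(-39) = (11*68 + 96) - (99 + (-39)² - 195*(-39)) = (748 + 96) - (99 + 1521 + 7605) = 844 - 1*9225 = 844 - 9225 = -8381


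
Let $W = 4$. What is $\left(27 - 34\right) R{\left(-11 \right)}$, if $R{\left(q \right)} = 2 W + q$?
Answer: $21$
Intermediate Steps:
$R{\left(q \right)} = 8 + q$ ($R{\left(q \right)} = 2 \cdot 4 + q = 8 + q$)
$\left(27 - 34\right) R{\left(-11 \right)} = \left(27 - 34\right) \left(8 - 11\right) = \left(-7\right) \left(-3\right) = 21$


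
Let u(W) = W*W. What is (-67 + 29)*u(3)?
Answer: -342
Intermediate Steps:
u(W) = W²
(-67 + 29)*u(3) = (-67 + 29)*3² = -38*9 = -342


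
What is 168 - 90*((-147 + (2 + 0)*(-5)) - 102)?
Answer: 23478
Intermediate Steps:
168 - 90*((-147 + (2 + 0)*(-5)) - 102) = 168 - 90*((-147 + 2*(-5)) - 102) = 168 - 90*((-147 - 10) - 102) = 168 - 90*(-157 - 102) = 168 - 90*(-259) = 168 + 23310 = 23478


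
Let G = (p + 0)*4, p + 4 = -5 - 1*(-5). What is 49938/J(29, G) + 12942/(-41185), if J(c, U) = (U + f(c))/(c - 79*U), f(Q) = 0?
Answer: -1329654410181/329480 ≈ -4.0356e+6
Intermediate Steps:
p = -4 (p = -4 + (-5 - 1*(-5)) = -4 + (-5 + 5) = -4 + 0 = -4)
G = -16 (G = (-4 + 0)*4 = -4*4 = -16)
J(c, U) = U/(c - 79*U) (J(c, U) = (U + 0)/(c - 79*U) = U/(c - 79*U))
49938/J(29, G) + 12942/(-41185) = 49938/((-16/(29 - 79*(-16)))) + 12942/(-41185) = 49938/((-16/(29 + 1264))) + 12942*(-1/41185) = 49938/((-16/1293)) - 12942/41185 = 49938/((-16*1/1293)) - 12942/41185 = 49938/(-16/1293) - 12942/41185 = 49938*(-1293/16) - 12942/41185 = -32284917/8 - 12942/41185 = -1329654410181/329480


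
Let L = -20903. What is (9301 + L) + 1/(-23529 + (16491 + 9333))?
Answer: -26626589/2295 ≈ -11602.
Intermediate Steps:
(9301 + L) + 1/(-23529 + (16491 + 9333)) = (9301 - 20903) + 1/(-23529 + (16491 + 9333)) = -11602 + 1/(-23529 + 25824) = -11602 + 1/2295 = -26626589/2295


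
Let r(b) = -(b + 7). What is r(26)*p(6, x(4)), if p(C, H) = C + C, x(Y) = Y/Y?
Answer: -396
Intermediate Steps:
x(Y) = 1
r(b) = -7 - b (r(b) = -(7 + b) = -7 - b)
p(C, H) = 2*C
r(26)*p(6, x(4)) = (-7 - 1*26)*(2*6) = (-7 - 26)*12 = -33*12 = -396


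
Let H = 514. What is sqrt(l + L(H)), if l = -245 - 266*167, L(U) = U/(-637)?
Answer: I*sqrt(369894109)/91 ≈ 211.35*I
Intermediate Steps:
L(U) = -U/637 (L(U) = U*(-1/637) = -U/637)
l = -44667 (l = -245 - 44422 = -44667)
sqrt(l + L(H)) = sqrt(-44667 - 1/637*514) = sqrt(-44667 - 514/637) = sqrt(-28453393/637) = I*sqrt(369894109)/91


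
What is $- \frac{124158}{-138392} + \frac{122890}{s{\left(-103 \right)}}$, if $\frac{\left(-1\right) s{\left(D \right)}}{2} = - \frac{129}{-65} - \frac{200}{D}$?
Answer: $- \frac{28463822462227}{1818955252} \approx -15648.0$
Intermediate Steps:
$s{\left(D \right)} = - \frac{258}{65} + \frac{400}{D}$ ($s{\left(D \right)} = - 2 \left(- \frac{129}{-65} - \frac{200}{D}\right) = - 2 \left(\left(-129\right) \left(- \frac{1}{65}\right) - \frac{200}{D}\right) = - 2 \left(\frac{129}{65} - \frac{200}{D}\right) = - \frac{258}{65} + \frac{400}{D}$)
$- \frac{124158}{-138392} + \frac{122890}{s{\left(-103 \right)}} = - \frac{124158}{-138392} + \frac{122890}{- \frac{258}{65} + \frac{400}{-103}} = \left(-124158\right) \left(- \frac{1}{138392}\right) + \frac{122890}{- \frac{258}{65} + 400 \left(- \frac{1}{103}\right)} = \frac{62079}{69196} + \frac{122890}{- \frac{258}{65} - \frac{400}{103}} = \frac{62079}{69196} + \frac{122890}{- \frac{52574}{6695}} = \frac{62079}{69196} + 122890 \left(- \frac{6695}{52574}\right) = \frac{62079}{69196} - \frac{411374275}{26287} = - \frac{28463822462227}{1818955252}$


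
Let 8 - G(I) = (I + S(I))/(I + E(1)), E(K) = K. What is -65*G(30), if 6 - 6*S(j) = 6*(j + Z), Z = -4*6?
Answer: -14495/31 ≈ -467.58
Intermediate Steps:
Z = -24
S(j) = 25 - j (S(j) = 1 - (j - 24) = 1 - (-24 + j) = 1 - (-144 + 6*j)/6 = 1 + (24 - j) = 25 - j)
G(I) = 8 - 25/(1 + I) (G(I) = 8 - (I + (25 - I))/(I + 1) = 8 - 25/(1 + I))
-65*G(30) = -65*(-17 + 8*30)/(1 + 30) = -65*(-17 + 240)/31 = -65*223/31 = -14495/31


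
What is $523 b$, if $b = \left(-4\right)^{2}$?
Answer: $8368$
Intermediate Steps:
$b = 16$
$523 b = 523 \cdot 16 = 8368$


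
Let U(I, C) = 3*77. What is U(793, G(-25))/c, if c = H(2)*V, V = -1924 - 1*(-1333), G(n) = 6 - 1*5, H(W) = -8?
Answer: 77/1576 ≈ 0.048858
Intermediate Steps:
G(n) = 1 (G(n) = 6 - 5 = 1)
V = -591 (V = -1924 + 1333 = -591)
U(I, C) = 231
c = 4728 (c = -8*(-591) = 4728)
U(793, G(-25))/c = 231/4728 = 231*(1/4728) = 77/1576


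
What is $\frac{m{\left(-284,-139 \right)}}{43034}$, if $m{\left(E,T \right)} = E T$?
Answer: $\frac{19738}{21517} \approx 0.91732$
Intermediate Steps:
$\frac{m{\left(-284,-139 \right)}}{43034} = \frac{\left(-284\right) \left(-139\right)}{43034} = 39476 \cdot \frac{1}{43034} = \frac{19738}{21517}$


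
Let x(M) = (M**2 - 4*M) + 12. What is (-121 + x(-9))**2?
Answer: 64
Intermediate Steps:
x(M) = 12 + M**2 - 4*M
(-121 + x(-9))**2 = (-121 + (12 + (-9)**2 - 4*(-9)))**2 = (-121 + (12 + 81 + 36))**2 = (-121 + 129)**2 = 8**2 = 64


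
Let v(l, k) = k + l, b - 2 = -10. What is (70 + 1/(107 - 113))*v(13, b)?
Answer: 2095/6 ≈ 349.17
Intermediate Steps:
b = -8 (b = 2 - 10 = -8)
(70 + 1/(107 - 113))*v(13, b) = (70 + 1/(107 - 113))*(-8 + 13) = (70 + 1/(-6))*5 = (70 - ⅙)*5 = (419/6)*5 = 2095/6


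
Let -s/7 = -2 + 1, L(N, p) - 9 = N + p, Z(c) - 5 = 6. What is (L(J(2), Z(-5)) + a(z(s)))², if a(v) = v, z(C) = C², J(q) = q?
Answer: 5041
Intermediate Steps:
Z(c) = 11 (Z(c) = 5 + 6 = 11)
L(N, p) = 9 + N + p (L(N, p) = 9 + (N + p) = 9 + N + p)
s = 7 (s = -7*(-2 + 1) = -7*(-1) = 7)
(L(J(2), Z(-5)) + a(z(s)))² = ((9 + 2 + 11) + 7²)² = (22 + 49)² = 71² = 5041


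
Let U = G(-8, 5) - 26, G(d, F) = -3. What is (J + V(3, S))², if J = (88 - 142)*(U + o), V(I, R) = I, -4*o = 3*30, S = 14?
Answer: 7750656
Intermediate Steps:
o = -45/2 (o = -3*30/4 = -¼*90 = -45/2 ≈ -22.500)
U = -29 (U = -3 - 26 = -29)
J = 2781 (J = (88 - 142)*(-29 - 45/2) = -54*(-103/2) = 2781)
(J + V(3, S))² = (2781 + 3)² = 2784² = 7750656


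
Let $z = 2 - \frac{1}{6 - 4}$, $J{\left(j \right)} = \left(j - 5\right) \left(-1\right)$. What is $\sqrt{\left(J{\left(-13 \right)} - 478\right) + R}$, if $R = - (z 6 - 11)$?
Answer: $i \sqrt{458} \approx 21.401 i$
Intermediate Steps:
$J{\left(j \right)} = 5 - j$ ($J{\left(j \right)} = \left(-5 + j\right) \left(-1\right) = 5 - j$)
$z = \frac{3}{2}$ ($z = 2 - \frac{1}{2} = \frac{3}{2} \approx 1.5$)
$R = 2$ ($R = - (\frac{3}{2} \cdot 6 - 11) = - (9 - 11) = \left(-1\right) \left(-2\right) = 2$)
$\sqrt{\left(J{\left(-13 \right)} - 478\right) + R} = \sqrt{\left(\left(5 - -13\right) - 478\right) + 2} = \sqrt{\left(\left(5 + 13\right) - 478\right) + 2} = \sqrt{\left(18 - 478\right) + 2} = \sqrt{-460 + 2} = \sqrt{-458} = i \sqrt{458}$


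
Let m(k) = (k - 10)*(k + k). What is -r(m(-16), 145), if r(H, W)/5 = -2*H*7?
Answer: 58240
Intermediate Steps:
m(k) = 2*k*(-10 + k) (m(k) = (-10 + k)*(2*k) = 2*k*(-10 + k))
r(H, W) = -70*H (r(H, W) = 5*(-2*H*7) = 5*(-14*H) = -70*H)
-r(m(-16), 145) = -(-70)*2*(-16)*(-10 - 16) = -(-70)*2*(-16)*(-26) = -(-70)*832 = -1*(-58240) = 58240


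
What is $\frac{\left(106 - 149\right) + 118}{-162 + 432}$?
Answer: $\frac{5}{18} \approx 0.27778$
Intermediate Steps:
$\frac{\left(106 - 149\right) + 118}{-162 + 432} = \frac{-43 + 118}{270} = 75 \cdot \frac{1}{270} = \frac{5}{18}$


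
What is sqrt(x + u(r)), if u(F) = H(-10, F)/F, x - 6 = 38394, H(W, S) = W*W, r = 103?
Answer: 10*sqrt(4073959)/103 ≈ 195.96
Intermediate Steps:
H(W, S) = W**2
x = 38400 (x = 6 + 38394 = 38400)
u(F) = 100/F (u(F) = (-10)**2/F = 100/F)
sqrt(x + u(r)) = sqrt(38400 + 100/103) = sqrt(3955300/103) = 10*sqrt(4073959)/103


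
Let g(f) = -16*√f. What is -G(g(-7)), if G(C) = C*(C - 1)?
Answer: 1792 - 16*I*√7 ≈ 1792.0 - 42.332*I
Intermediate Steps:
G(C) = C*(-1 + C)
-G(g(-7)) = -(-16*I*√7)*(-1 - 16*I*√7) = -(-16)*I*√7*(-1 - 16*I*√7) = 16*I*√7*(-1 - 16*I*√7)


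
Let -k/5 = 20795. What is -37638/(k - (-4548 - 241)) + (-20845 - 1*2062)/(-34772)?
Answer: 596800373/574815932 ≈ 1.0382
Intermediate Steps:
k = -103975 (k = -5*20795 = -103975)
-37638/(k - (-4548 - 241)) + (-20845 - 1*2062)/(-34772) = -37638/(-103975 - (-4548 - 241)) + (-20845 - 1*2062)/(-34772) = -37638/(-103975 - 1*(-4789)) + (-20845 - 2062)*(-1/34772) = -37638/(-103975 + 4789) - 22907*(-1/34772) = -37638/(-99186) + 22907/34772 = -37638*(-1/99186) + 22907/34772 = 6273/16531 + 22907/34772 = 596800373/574815932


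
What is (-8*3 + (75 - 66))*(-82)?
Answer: 1230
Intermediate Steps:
(-8*3 + (75 - 66))*(-82) = (-24 + 9)*(-82) = -15*(-82) = 1230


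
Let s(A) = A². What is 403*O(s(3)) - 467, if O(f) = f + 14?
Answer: 8802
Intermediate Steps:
O(f) = 14 + f
403*O(s(3)) - 467 = 403*(14 + 3²) - 467 = 403*(14 + 9) - 467 = 403*23 - 467 = 9269 - 467 = 8802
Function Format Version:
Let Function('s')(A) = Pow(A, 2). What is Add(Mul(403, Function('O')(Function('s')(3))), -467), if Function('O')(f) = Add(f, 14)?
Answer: 8802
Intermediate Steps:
Function('O')(f) = Add(14, f)
Add(Mul(403, Function('O')(Function('s')(3))), -467) = Add(Mul(403, Add(14, Pow(3, 2))), -467) = Add(Mul(403, Add(14, 9)), -467) = Add(Mul(403, 23), -467) = Add(9269, -467) = 8802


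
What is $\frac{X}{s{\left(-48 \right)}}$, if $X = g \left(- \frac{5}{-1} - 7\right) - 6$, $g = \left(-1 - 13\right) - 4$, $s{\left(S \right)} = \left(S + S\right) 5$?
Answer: $- \frac{1}{16} \approx -0.0625$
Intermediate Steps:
$s{\left(S \right)} = 10 S$ ($s{\left(S \right)} = 2 S 5 = 10 S$)
$g = -18$ ($g = -14 - 4 = -18$)
$X = 30$ ($X = - 18 \left(- \frac{5}{-1} - 7\right) - 6 = - 18 \left(\left(-5\right) \left(-1\right) - 7\right) - 6 = - 18 \left(5 - 7\right) - 6 = \left(-18\right) \left(-2\right) - 6 = 36 - 6 = 30$)
$\frac{X}{s{\left(-48 \right)}} = \frac{30}{10 \left(-48\right)} = \frac{30}{-480} = 30 \left(- \frac{1}{480}\right) = - \frac{1}{16}$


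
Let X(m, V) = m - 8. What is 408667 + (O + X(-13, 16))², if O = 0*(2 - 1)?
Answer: 409108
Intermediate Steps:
X(m, V) = -8 + m
O = 0 (O = 0*1 = 0)
408667 + (O + X(-13, 16))² = 408667 + (0 + (-8 - 13))² = 408667 + (0 - 21)² = 408667 + (-21)² = 408667 + 441 = 409108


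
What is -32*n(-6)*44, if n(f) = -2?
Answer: 2816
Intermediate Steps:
-32*n(-6)*44 = -32*(-2)*44 = 64*44 = 2816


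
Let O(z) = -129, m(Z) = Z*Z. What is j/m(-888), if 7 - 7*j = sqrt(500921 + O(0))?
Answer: 1/788544 - sqrt(125198)/2759904 ≈ -0.00012694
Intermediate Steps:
m(Z) = Z**2
j = 1 - 2*sqrt(125198)/7 (j = 1 - sqrt(500921 - 129)/7 = 1 - 2*sqrt(125198)/7 ≈ -100.10)
j/m(-888) = (1 - 2*sqrt(125198)/7)/((-888)**2) = (1 - 2*sqrt(125198)/7)/788544 = (1 - 2*sqrt(125198)/7)*(1/788544) = 1/788544 - sqrt(125198)/2759904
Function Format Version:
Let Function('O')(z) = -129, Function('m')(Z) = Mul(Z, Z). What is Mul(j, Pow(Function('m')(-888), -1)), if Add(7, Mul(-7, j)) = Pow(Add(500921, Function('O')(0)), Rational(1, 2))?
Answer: Add(Rational(1, 788544), Mul(Rational(-1, 2759904), Pow(125198, Rational(1, 2)))) ≈ -0.00012694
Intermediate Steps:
Function('m')(Z) = Pow(Z, 2)
j = Add(1, Mul(Rational(-2, 7), Pow(125198, Rational(1, 2)))) (j = Add(1, Mul(Rational(-1, 7), Pow(Add(500921, -129), Rational(1, 2)))) = Add(1, Mul(Rational(-1, 7), Pow(500792, Rational(1, 2)))) = Add(1, Mul(Rational(-1, 7), Mul(2, Pow(125198, Rational(1, 2))))) = Add(1, Mul(Rational(-2, 7), Pow(125198, Rational(1, 2)))) ≈ -100.10)
Mul(j, Pow(Function('m')(-888), -1)) = Mul(Add(1, Mul(Rational(-2, 7), Pow(125198, Rational(1, 2)))), Pow(Pow(-888, 2), -1)) = Mul(Add(1, Mul(Rational(-2, 7), Pow(125198, Rational(1, 2)))), Pow(788544, -1)) = Mul(Add(1, Mul(Rational(-2, 7), Pow(125198, Rational(1, 2)))), Rational(1, 788544)) = Add(Rational(1, 788544), Mul(Rational(-1, 2759904), Pow(125198, Rational(1, 2))))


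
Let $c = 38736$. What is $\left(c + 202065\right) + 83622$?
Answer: $324423$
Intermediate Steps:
$\left(c + 202065\right) + 83622 = \left(38736 + 202065\right) + 83622 = 240801 + 83622 = 324423$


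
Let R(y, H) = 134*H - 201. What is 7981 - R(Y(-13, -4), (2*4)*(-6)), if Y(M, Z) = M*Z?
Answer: 14614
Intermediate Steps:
R(y, H) = -201 + 134*H
7981 - R(Y(-13, -4), (2*4)*(-6)) = 7981 - (-201 + 134*((2*4)*(-6))) = 7981 - (-201 + 134*(8*(-6))) = 7981 - (-201 + 134*(-48)) = 7981 - (-201 - 6432) = 7981 - 1*(-6633) = 7981 + 6633 = 14614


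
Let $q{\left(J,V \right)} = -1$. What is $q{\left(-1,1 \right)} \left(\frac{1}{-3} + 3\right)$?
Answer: $- \frac{8}{3} \approx -2.6667$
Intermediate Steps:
$q{\left(-1,1 \right)} \left(\frac{1}{-3} + 3\right) = - (\frac{1}{-3} + 3) = - (- \frac{1}{3} + 3) = \left(-1\right) \frac{8}{3} = - \frac{8}{3}$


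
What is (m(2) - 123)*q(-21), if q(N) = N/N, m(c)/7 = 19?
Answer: 10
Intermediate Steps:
m(c) = 133 (m(c) = 7*19 = 133)
q(N) = 1
(m(2) - 123)*q(-21) = (133 - 123)*1 = 10*1 = 10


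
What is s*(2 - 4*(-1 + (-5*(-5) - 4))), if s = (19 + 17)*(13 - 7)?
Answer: -16848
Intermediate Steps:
s = 216 (s = 36*6 = 216)
s*(2 - 4*(-1 + (-5*(-5) - 4))) = 216*(2 - 4*(-1 + (-5*(-5) - 4))) = 216*(2 - 4*(-1 + (25 - 4))) = 216*(2 - 4*(-1 + 21)) = 216*(2 - 4*20) = 216*(2 - 80) = 216*(-78) = -16848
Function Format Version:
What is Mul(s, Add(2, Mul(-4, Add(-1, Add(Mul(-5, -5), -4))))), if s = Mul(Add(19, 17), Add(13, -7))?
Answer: -16848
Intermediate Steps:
s = 216 (s = Mul(36, 6) = 216)
Mul(s, Add(2, Mul(-4, Add(-1, Add(Mul(-5, -5), -4))))) = Mul(216, Add(2, Mul(-4, Add(-1, Add(Mul(-5, -5), -4))))) = Mul(216, Add(2, Mul(-4, Add(-1, Add(25, -4))))) = Mul(216, Add(2, Mul(-4, Add(-1, 21)))) = Mul(216, Add(2, Mul(-4, 20))) = Mul(216, Add(2, -80)) = Mul(216, -78) = -16848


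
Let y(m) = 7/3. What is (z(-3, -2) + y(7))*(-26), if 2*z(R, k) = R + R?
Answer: 52/3 ≈ 17.333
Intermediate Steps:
z(R, k) = R (z(R, k) = (R + R)/2 = (2*R)/2 = R)
y(m) = 7/3 (y(m) = 7*(1/3) = 7/3)
(z(-3, -2) + y(7))*(-26) = (-3 + 7/3)*(-26) = -2/3*(-26) = 52/3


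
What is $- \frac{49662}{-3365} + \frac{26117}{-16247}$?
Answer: $\frac{102710687}{7810165} \approx 13.151$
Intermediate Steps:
$- \frac{49662}{-3365} + \frac{26117}{-16247} = \left(-49662\right) \left(- \frac{1}{3365}\right) + 26117 \left(- \frac{1}{16247}\right) = \frac{49662}{3365} - \frac{3731}{2321} = \frac{102710687}{7810165}$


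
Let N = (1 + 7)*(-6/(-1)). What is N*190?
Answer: 9120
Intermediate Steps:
N = 48 (N = 8*(-6*(-1)) = 8*6 = 48)
N*190 = 48*190 = 9120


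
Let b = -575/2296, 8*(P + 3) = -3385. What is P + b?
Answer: -489479/1148 ≈ -426.38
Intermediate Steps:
P = -3409/8 (P = -3 + (1/8)*(-3385) = -3 - 3385/8 = -3409/8 ≈ -426.13)
b = -575/2296 (b = -575*1/2296 = -575/2296 ≈ -0.25044)
P + b = -3409/8 - 575/2296 = -489479/1148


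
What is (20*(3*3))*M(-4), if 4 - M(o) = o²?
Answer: -2160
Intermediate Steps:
M(o) = 4 - o²
(20*(3*3))*M(-4) = (20*(3*3))*(4 - 1*(-4)²) = (20*9)*(4 - 1*16) = 180*(4 - 16) = 180*(-12) = -2160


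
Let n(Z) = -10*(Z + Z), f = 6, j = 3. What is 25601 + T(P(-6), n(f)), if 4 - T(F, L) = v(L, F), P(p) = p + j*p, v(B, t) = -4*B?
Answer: 25125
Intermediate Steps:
n(Z) = -20*Z
P(p) = 4*p (P(p) = p + 3*p = 4*p)
T(F, L) = 4 + 4*L (T(F, L) = 4 - (-4)*L = 4 + 4*L)
25601 + T(P(-6), n(f)) = 25601 + (4 + 4*(-20*6)) = 25601 + (4 + 4*(-120)) = 25601 + (4 - 480) = 25601 - 476 = 25125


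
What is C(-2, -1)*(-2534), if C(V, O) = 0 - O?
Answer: -2534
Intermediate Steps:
C(V, O) = -O
C(-2, -1)*(-2534) = -1*(-1)*(-2534) = 1*(-2534) = -2534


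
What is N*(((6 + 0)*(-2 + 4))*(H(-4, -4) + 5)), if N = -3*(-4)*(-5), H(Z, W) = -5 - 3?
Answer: 2160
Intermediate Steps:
H(Z, W) = -8
N = -60 (N = 12*(-5) = -60)
N*(((6 + 0)*(-2 + 4))*(H(-4, -4) + 5)) = -60*(6 + 0)*(-2 + 4)*(-8 + 5) = -60*6*2*(-3) = -720*(-3) = -60*(-36) = 2160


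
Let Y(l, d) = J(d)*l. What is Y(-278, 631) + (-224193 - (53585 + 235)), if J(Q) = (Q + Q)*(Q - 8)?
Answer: -218848841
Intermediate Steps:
J(Q) = 2*Q*(-8 + Q) (J(Q) = (2*Q)*(-8 + Q) = 2*Q*(-8 + Q))
Y(l, d) = 2*d*l*(-8 + d) (Y(l, d) = (2*d*(-8 + d))*l = 2*d*l*(-8 + d))
Y(-278, 631) + (-224193 - (53585 + 235)) = 2*631*(-278)*(-8 + 631) + (-224193 - (53585 + 235)) = 2*631*(-278)*623 + (-224193 - 1*53820) = -218570828 + (-224193 - 53820) = -218570828 - 278013 = -218848841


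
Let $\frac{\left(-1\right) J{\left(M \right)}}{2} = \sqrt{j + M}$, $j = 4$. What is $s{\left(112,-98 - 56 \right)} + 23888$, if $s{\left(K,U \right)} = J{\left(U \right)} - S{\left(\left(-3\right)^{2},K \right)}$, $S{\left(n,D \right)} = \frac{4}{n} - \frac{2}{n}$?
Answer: $\frac{214990}{9} - 10 i \sqrt{6} \approx 23888.0 - 24.495 i$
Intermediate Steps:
$S{\left(n,D \right)} = \frac{2}{n}$
$J{\left(M \right)} = - 2 \sqrt{4 + M}$
$s{\left(K,U \right)} = - \frac{2}{9} - 2 \sqrt{4 + U}$ ($s{\left(K,U \right)} = - 2 \sqrt{4 + U} - \frac{2}{\left(-3\right)^{2}} = - 2 \sqrt{4 + U} - \frac{2}{9} = - \frac{2}{9} - 2 \sqrt{4 + U}$)
$s{\left(112,-98 - 56 \right)} + 23888 = \left(- \frac{2}{9} - 2 \sqrt{4 - 154}\right) + 23888 = \left(- \frac{2}{9} - 2 \sqrt{-150}\right) + 23888 = \left(- \frac{2}{9} - 2 \cdot 5 i \sqrt{6}\right) + 23888 = \left(- \frac{2}{9} - 10 i \sqrt{6}\right) + 23888 = \frac{214990}{9} - 10 i \sqrt{6}$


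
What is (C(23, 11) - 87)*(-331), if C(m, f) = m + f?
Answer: 17543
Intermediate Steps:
C(m, f) = f + m
(C(23, 11) - 87)*(-331) = ((11 + 23) - 87)*(-331) = (34 - 87)*(-331) = -53*(-331) = 17543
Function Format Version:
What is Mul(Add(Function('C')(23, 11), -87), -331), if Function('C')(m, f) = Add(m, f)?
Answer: 17543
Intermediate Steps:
Function('C')(m, f) = Add(f, m)
Mul(Add(Function('C')(23, 11), -87), -331) = Mul(Add(Add(11, 23), -87), -331) = Mul(Add(34, -87), -331) = Mul(-53, -331) = 17543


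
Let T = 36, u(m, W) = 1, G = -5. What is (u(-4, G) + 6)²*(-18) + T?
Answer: -846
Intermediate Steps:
(u(-4, G) + 6)²*(-18) + T = (1 + 6)²*(-18) + 36 = 7²*(-18) + 36 = 49*(-18) + 36 = -882 + 36 = -846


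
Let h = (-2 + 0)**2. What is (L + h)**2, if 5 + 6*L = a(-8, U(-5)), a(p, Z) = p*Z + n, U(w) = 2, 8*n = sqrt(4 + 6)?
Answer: (24 + sqrt(10))**2/2304 ≈ 0.32022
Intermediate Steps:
n = sqrt(10)/8 (n = sqrt(4 + 6)/8 = sqrt(10)/8 ≈ 0.39528)
a(p, Z) = sqrt(10)/8 + Z*p (a(p, Z) = p*Z + sqrt(10)/8 = Z*p + sqrt(10)/8 = sqrt(10)/8 + Z*p)
L = -7/2 + sqrt(10)/48 (L = -5/6 + (sqrt(10)/8 + 2*(-8))/6 = -5/6 + (sqrt(10)/8 - 16)/6 = -5/6 + (-16 + sqrt(10)/8)/6 = -5/6 + (-8/3 + sqrt(10)/48) = -7/2 + sqrt(10)/48 ≈ -3.4341)
h = 4 (h = (-2)**2 = 4)
(L + h)**2 = ((-7/2 + sqrt(10)/48) + 4)**2 = (1/2 + sqrt(10)/48)**2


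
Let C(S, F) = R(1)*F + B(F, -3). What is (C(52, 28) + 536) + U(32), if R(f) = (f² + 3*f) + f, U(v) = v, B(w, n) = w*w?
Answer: 1492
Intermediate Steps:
B(w, n) = w²
R(f) = f² + 4*f
C(S, F) = F² + 5*F (C(S, F) = (1*(4 + 1))*F + F² = (1*5)*F + F² = 5*F + F² = F² + 5*F)
(C(52, 28) + 536) + U(32) = (28*(5 + 28) + 536) + 32 = (28*33 + 536) + 32 = (924 + 536) + 32 = 1460 + 32 = 1492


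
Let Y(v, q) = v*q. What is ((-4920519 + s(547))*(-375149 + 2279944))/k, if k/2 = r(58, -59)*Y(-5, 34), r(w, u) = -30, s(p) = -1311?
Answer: -62500514499/68 ≈ -9.1912e+8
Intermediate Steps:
Y(v, q) = q*v
k = 10200 (k = 2*(-1020*(-5)) = 2*(-30*(-170)) = 2*5100 = 10200)
((-4920519 + s(547))*(-375149 + 2279944))/k = ((-4920519 - 1311)*(-375149 + 2279944))/10200 = -4921830*1904795*(1/10200) = -9375077174850*1/10200 = -62500514499/68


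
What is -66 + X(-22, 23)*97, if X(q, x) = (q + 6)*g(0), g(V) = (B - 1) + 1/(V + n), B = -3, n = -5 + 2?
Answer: 19978/3 ≈ 6659.3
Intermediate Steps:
n = -3
g(V) = -4 + 1/(-3 + V) (g(V) = (-3 - 1) + 1/(V - 3) = -4 + 1/(-3 + V))
X(q, x) = -26 - 13*q/3 (X(q, x) = (q + 6)*((13 - 4*0)/(-3 + 0)) = (6 + q)*((13 + 0)/(-3)) = (6 + q)*(-⅓*13) = (6 + q)*(-13/3) = -26 - 13*q/3)
-66 + X(-22, 23)*97 = -66 + (-26 - 13/3*(-22))*97 = -66 + (-26 + 286/3)*97 = -66 + (208/3)*97 = -66 + 20176/3 = 19978/3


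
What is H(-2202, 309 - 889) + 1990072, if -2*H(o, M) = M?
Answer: 1990362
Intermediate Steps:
H(o, M) = -M/2
H(-2202, 309 - 889) + 1990072 = -(309 - 889)/2 + 1990072 = -1/2*(-580) + 1990072 = 290 + 1990072 = 1990362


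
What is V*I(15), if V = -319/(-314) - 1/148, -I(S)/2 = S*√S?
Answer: -351735*√15/11618 ≈ -117.25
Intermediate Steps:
I(S) = -2*S^(3/2) (I(S) = -2*S*√S = -2*S^(3/2))
V = 23449/23236 (V = -319*(-1/314) - 1*1/148 = 319/314 - 1/148 = 23449/23236 ≈ 1.0092)
V*I(15) = 23449*(-30*√15)/23236 = -351735*√15/11618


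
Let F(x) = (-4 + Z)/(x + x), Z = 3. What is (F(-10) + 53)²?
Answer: 1125721/400 ≈ 2814.3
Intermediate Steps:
F(x) = -1/(2*x) (F(x) = (-4 + 3)/(x + x) = -1/(2*x))
(F(-10) + 53)² = (-½/(-10) + 53)² = (-½*(-⅒) + 53)² = (1/20 + 53)² = (1061/20)² = 1125721/400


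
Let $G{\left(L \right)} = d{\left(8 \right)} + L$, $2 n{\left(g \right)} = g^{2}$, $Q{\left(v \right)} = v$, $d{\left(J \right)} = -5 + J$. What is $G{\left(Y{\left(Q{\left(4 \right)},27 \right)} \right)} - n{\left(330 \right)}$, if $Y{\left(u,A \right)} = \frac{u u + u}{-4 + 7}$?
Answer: $- \frac{163321}{3} \approx -54440.0$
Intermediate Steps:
$n{\left(g \right)} = \frac{g^{2}}{2}$
$Y{\left(u,A \right)} = \frac{u}{3} + \frac{u^{2}}{3}$ ($Y{\left(u,A \right)} = \frac{u^{2} + u}{3} = \left(u + u^{2}\right) \frac{1}{3} = \frac{u}{3} + \frac{u^{2}}{3}$)
$G{\left(L \right)} = 3 + L$ ($G{\left(L \right)} = \left(-5 + 8\right) + L = 3 + L$)
$G{\left(Y{\left(Q{\left(4 \right)},27 \right)} \right)} - n{\left(330 \right)} = \left(3 + \frac{1}{3} \cdot 4 \left(1 + 4\right)\right) - \frac{330^{2}}{2} = \left(3 + \frac{1}{3} \cdot 4 \cdot 5\right) - \frac{1}{2} \cdot 108900 = \left(3 + \frac{20}{3}\right) - 54450 = \frac{29}{3} - 54450 = - \frac{163321}{3}$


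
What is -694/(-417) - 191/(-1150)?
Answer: 877747/479550 ≈ 1.8304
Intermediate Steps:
-694/(-417) - 191/(-1150) = -694*(-1/417) - 191*(-1/1150) = 694/417 + 191/1150 = 877747/479550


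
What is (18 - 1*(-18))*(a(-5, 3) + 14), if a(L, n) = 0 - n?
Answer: 396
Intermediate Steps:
a(L, n) = -n
(18 - 1*(-18))*(a(-5, 3) + 14) = (18 - 1*(-18))*(-1*3 + 14) = (18 + 18)*(-3 + 14) = 36*11 = 396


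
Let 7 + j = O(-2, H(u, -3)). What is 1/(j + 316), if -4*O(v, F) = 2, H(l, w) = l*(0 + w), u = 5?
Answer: 2/617 ≈ 0.0032415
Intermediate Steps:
H(l, w) = l*w
O(v, F) = -1/2 (O(v, F) = -1/4*2 = -1/2)
j = -15/2 (j = -7 - 1/2 = -15/2 ≈ -7.5000)
1/(j + 316) = 1/(-15/2 + 316) = 1/(617/2) = 2/617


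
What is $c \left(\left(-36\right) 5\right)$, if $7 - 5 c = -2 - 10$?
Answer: $-684$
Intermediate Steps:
$c = \frac{19}{5}$ ($c = \frac{7}{5} - \frac{-2 - 10}{5} = \frac{7}{5} - - \frac{12}{5} = \frac{7}{5} + \frac{12}{5} = \frac{19}{5} \approx 3.8$)
$c \left(\left(-36\right) 5\right) = \frac{19 \left(\left(-36\right) 5\right)}{5} = \frac{19}{5} \left(-180\right) = -684$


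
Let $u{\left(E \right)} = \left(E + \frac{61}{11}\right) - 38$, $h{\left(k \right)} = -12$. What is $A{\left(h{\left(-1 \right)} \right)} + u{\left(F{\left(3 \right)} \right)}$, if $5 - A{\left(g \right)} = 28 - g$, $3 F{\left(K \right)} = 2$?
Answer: $- \frac{2204}{33} \approx -66.788$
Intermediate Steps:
$F{\left(K \right)} = \frac{2}{3}$ ($F{\left(K \right)} = \frac{1}{3} \cdot 2 = \frac{2}{3}$)
$u{\left(E \right)} = - \frac{357}{11} + E$ ($u{\left(E \right)} = \left(E + 61 \cdot \frac{1}{11}\right) - 38 = \left(E + \frac{61}{11}\right) - 38 = \left(\frac{61}{11} + E\right) - 38 = - \frac{357}{11} + E$)
$A{\left(g \right)} = -23 + g$ ($A{\left(g \right)} = 5 - \left(28 - g\right) = 5 + \left(-28 + g\right) = -23 + g$)
$A{\left(h{\left(-1 \right)} \right)} + u{\left(F{\left(3 \right)} \right)} = \left(-23 - 12\right) + \left(- \frac{357}{11} + \frac{2}{3}\right) = -35 - \frac{1049}{33} = - \frac{2204}{33}$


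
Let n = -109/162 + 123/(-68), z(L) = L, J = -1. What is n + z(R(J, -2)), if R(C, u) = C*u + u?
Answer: -13669/5508 ≈ -2.4817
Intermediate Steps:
R(C, u) = u + C*u
n = -13669/5508 (n = -109*1/162 + 123*(-1/68) = -109/162 - 123/68 = -13669/5508 ≈ -2.4817)
n + z(R(J, -2)) = -13669/5508 - 2*(1 - 1) = -13669/5508 - 2*0 = -13669/5508 + 0 = -13669/5508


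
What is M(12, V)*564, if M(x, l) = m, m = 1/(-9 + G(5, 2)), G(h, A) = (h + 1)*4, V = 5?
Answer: 188/5 ≈ 37.600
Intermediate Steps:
G(h, A) = 4 + 4*h (G(h, A) = (1 + h)*4 = 4 + 4*h)
m = 1/15 (m = 1/(-9 + (4 + 4*5)) = 1/(-9 + (4 + 20)) = 1/(-9 + 24) = 1/15 ≈ 0.066667)
M(x, l) = 1/15
M(12, V)*564 = (1/15)*564 = 188/5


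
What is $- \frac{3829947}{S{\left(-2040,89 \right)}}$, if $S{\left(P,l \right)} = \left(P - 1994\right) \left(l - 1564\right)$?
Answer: $- \frac{3829947}{5950150} \approx -0.64367$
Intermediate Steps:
$S{\left(P,l \right)} = \left(-1994 + P\right) \left(-1564 + l\right)$
$- \frac{3829947}{S{\left(-2040,89 \right)}} = - \frac{3829947}{3118616 - 177466 - -3190560 - 181560} = - \frac{3829947}{3118616 - 177466 + 3190560 - 181560} = - \frac{3829947}{5950150}$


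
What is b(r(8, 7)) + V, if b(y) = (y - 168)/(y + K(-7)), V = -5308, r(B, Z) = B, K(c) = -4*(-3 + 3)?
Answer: -5328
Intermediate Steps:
K(c) = 0 (K(c) = -4*0 = 0)
b(y) = (-168 + y)/y (b(y) = (y - 168)/(y + 0) = (-168 + y)/y)
b(r(8, 7)) + V = (-168 + 8)/8 - 5308 = (⅛)*(-160) - 5308 = -20 - 5308 = -5328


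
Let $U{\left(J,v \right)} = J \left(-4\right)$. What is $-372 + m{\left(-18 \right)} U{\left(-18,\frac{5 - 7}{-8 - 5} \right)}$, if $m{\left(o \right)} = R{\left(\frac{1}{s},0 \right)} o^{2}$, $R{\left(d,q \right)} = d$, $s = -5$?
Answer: $- \frac{25188}{5} \approx -5037.6$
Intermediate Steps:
$U{\left(J,v \right)} = - 4 J$
$m{\left(o \right)} = - \frac{o^{2}}{5}$ ($m{\left(o \right)} = \frac{o^{2}}{-5} = - \frac{o^{2}}{5}$)
$-372 + m{\left(-18 \right)} U{\left(-18,\frac{5 - 7}{-8 - 5} \right)} = -372 + - \frac{\left(-18\right)^{2}}{5} \left(\left(-4\right) \left(-18\right)\right) = -372 + \left(- \frac{1}{5}\right) 324 \cdot 72 = -372 - \frac{23328}{5} = - \frac{25188}{5}$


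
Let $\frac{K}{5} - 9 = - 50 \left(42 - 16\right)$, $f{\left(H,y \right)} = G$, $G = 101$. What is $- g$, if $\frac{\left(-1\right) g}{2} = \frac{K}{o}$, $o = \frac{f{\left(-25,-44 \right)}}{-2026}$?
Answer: $\frac{26155660}{101} \approx 2.5897 \cdot 10^{5}$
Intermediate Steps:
$f{\left(H,y \right)} = 101$
$K = -6455$ ($K = 45 + 5 \left(- 50 \left(42 - 16\right)\right) = 45 + 5 \left(\left(-50\right) 26\right) = 45 + 5 \left(-1300\right) = 45 - 6500 = -6455$)
$o = - \frac{101}{2026}$ ($o = \frac{101}{-2026} = 101 \left(- \frac{1}{2026}\right) = - \frac{101}{2026} \approx -0.049852$)
$g = - \frac{26155660}{101}$ ($g = - 2 \left(- \frac{6455}{- \frac{101}{2026}}\right) = - 2 \left(\left(-6455\right) \left(- \frac{2026}{101}\right)\right) = \left(-2\right) \frac{13077830}{101} = - \frac{26155660}{101} \approx -2.5897 \cdot 10^{5}$)
$- g = \left(-1\right) \left(- \frac{26155660}{101}\right) = \frac{26155660}{101}$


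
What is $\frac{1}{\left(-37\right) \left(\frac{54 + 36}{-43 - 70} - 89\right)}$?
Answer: $\frac{113}{375439} \approx 0.00030098$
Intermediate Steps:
$\frac{1}{\left(-37\right) \left(\frac{54 + 36}{-43 - 70} - 89\right)} = \frac{1}{\left(-37\right) \left(\frac{90}{-113} - 89\right)} = \frac{1}{\left(-37\right) \left(90 \left(- \frac{1}{113}\right) - 89\right)} = \frac{1}{\left(-37\right) \left(- \frac{90}{113} - 89\right)} = \frac{1}{\left(-37\right) \left(- \frac{10147}{113}\right)} = \frac{1}{\frac{375439}{113}} = \frac{113}{375439}$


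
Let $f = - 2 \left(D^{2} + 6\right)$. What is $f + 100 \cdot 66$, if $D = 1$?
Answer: $6586$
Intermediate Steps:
$f = -14$ ($f = - 2 \left(1^{2} + 6\right) = - 2 \left(1 + 6\right) = \left(-2\right) 7 = -14$)
$f + 100 \cdot 66 = -14 + 100 \cdot 66 = -14 + 6600 = 6586$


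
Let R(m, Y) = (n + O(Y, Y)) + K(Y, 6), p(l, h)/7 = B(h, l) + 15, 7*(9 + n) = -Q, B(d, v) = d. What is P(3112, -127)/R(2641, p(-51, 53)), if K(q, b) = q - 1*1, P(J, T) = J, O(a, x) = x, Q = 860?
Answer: 10892/2867 ≈ 3.7991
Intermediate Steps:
K(q, b) = -1 + q (K(q, b) = q - 1 = -1 + q)
n = -923/7 (n = -9 + (-1*860)/7 = -9 + (⅐)*(-860) = -9 - 860/7 = -923/7 ≈ -131.86)
p(l, h) = 105 + 7*h (p(l, h) = 7*(h + 15) = 7*(15 + h) = 105 + 7*h)
R(m, Y) = -930/7 + 2*Y (R(m, Y) = (-923/7 + Y) + (-1 + Y) = -930/7 + 2*Y)
P(3112, -127)/R(2641, p(-51, 53)) = 3112/(-930/7 + 2*(105 + 7*53)) = 3112/(-930/7 + 2*(105 + 371)) = 3112/(-930/7 + 2*476) = 3112/(-930/7 + 952) = 3112/(5734/7) = 3112*(7/5734) = 10892/2867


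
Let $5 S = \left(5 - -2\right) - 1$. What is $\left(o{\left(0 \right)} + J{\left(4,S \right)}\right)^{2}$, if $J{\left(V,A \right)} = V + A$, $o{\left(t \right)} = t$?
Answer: $\frac{676}{25} \approx 27.04$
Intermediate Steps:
$S = \frac{6}{5}$ ($S = \frac{\left(5 - -2\right) - 1}{5} = \frac{\left(5 + 2\right) - 1}{5} = \frac{7 - 1}{5} = \frac{1}{5} \cdot 6 = \frac{6}{5} \approx 1.2$)
$J{\left(V,A \right)} = A + V$
$\left(o{\left(0 \right)} + J{\left(4,S \right)}\right)^{2} = \left(0 + \left(\frac{6}{5} + 4\right)\right)^{2} = \left(0 + \frac{26}{5}\right)^{2} = \left(\frac{26}{5}\right)^{2} = \frac{676}{25}$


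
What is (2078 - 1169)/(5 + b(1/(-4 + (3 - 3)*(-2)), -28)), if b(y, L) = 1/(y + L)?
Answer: 34239/187 ≈ 183.10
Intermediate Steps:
b(y, L) = 1/(L + y)
(2078 - 1169)/(5 + b(1/(-4 + (3 - 3)*(-2)), -28)) = (2078 - 1169)/(5 + 1/(-28 + 1/(-4 + (3 - 3)*(-2)))) = 909/(5 + 1/(-28 + 1/(-4 + 0*(-2)))) = 909/(5 + 1/(-28 + 1/(-4 + 0))) = 909/(5 + 1/(-28 + 1/(-4))) = 909/(5 + 1/(-28 - ¼)) = 909/(5 + 1/(-113/4)) = 909/(5 - 4/113) = 909/(561/113) = 909*(113/561) = 34239/187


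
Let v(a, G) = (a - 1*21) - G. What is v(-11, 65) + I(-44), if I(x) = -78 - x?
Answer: -131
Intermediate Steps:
v(a, G) = -21 + a - G (v(a, G) = (a - 21) - G = (-21 + a) - G = -21 + a - G)
v(-11, 65) + I(-44) = (-21 - 11 - 1*65) + (-78 - 1*(-44)) = (-21 - 11 - 65) + (-78 + 44) = -97 - 34 = -131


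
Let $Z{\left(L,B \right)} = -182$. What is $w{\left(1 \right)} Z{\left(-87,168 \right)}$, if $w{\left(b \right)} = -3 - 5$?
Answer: $1456$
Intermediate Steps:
$w{\left(b \right)} = -8$
$w{\left(1 \right)} Z{\left(-87,168 \right)} = \left(-8\right) \left(-182\right) = 1456$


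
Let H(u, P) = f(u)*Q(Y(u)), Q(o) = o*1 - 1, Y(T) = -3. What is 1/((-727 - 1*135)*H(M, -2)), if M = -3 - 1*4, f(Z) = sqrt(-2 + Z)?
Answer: -I/10344 ≈ -9.6674e-5*I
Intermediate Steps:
Q(o) = -1 + o (Q(o) = o - 1 = -1 + o)
M = -7 (M = -3 - 4 = -7)
H(u, P) = -4*sqrt(-2 + u) (H(u, P) = sqrt(-2 + u)*(-1 - 3) = sqrt(-2 + u)*(-4) = -4*sqrt(-2 + u))
1/((-727 - 1*135)*H(M, -2)) = 1/((-727 - 1*135)*(-4*sqrt(-2 - 7))) = 1/((-727 - 135)*(-12*I)) = 1/(-(-3448)*3*I) = 1/(-(-10344)*I) = 1/(10344*I) = -I/10344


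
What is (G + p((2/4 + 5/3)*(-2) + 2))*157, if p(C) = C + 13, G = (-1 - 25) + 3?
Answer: -5809/3 ≈ -1936.3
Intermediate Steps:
G = -23 (G = -26 + 3 = -23)
p(C) = 13 + C
(G + p((2/4 + 5/3)*(-2) + 2))*157 = (-23 + (13 + ((2/4 + 5/3)*(-2) + 2)))*157 = (-23 + (13 + ((2*(1/4) + 5*(1/3))*(-2) + 2)))*157 = (-23 + (13 + ((1/2 + 5/3)*(-2) + 2)))*157 = (-23 + (13 + ((13/6)*(-2) + 2)))*157 = (-23 + (13 + (-13/3 + 2)))*157 = (-23 + (13 - 7/3))*157 = (-23 + 32/3)*157 = -37/3*157 = -5809/3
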